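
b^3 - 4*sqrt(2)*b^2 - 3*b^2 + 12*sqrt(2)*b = b*(b - 3)*(b - 4*sqrt(2))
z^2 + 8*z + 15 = (z + 3)*(z + 5)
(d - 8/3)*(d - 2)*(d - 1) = d^3 - 17*d^2/3 + 10*d - 16/3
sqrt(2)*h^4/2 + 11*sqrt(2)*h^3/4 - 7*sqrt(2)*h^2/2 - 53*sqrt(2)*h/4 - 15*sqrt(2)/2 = (h - 5/2)*(h + 1)*(h + 6)*(sqrt(2)*h/2 + sqrt(2)/2)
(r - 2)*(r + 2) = r^2 - 4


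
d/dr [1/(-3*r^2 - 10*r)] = 2*(3*r + 5)/(r^2*(3*r + 10)^2)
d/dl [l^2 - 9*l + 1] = 2*l - 9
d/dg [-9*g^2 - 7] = -18*g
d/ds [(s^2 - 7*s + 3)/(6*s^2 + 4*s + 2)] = (23*s^2 - 16*s - 13)/(2*(9*s^4 + 12*s^3 + 10*s^2 + 4*s + 1))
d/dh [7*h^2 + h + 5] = 14*h + 1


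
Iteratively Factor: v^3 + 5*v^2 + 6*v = (v)*(v^2 + 5*v + 6) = v*(v + 2)*(v + 3)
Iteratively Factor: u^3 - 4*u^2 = (u)*(u^2 - 4*u) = u^2*(u - 4)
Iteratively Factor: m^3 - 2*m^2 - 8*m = (m - 4)*(m^2 + 2*m) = (m - 4)*(m + 2)*(m)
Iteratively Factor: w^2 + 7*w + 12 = (w + 3)*(w + 4)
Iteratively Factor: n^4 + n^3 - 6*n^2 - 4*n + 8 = (n - 2)*(n^3 + 3*n^2 - 4) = (n - 2)*(n + 2)*(n^2 + n - 2) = (n - 2)*(n + 2)^2*(n - 1)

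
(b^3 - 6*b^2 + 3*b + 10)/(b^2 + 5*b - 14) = (b^2 - 4*b - 5)/(b + 7)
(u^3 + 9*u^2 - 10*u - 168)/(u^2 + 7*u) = u + 2 - 24/u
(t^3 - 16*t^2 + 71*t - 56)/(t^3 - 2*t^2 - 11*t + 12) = (t^2 - 15*t + 56)/(t^2 - t - 12)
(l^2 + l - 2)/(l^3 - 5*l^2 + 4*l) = (l + 2)/(l*(l - 4))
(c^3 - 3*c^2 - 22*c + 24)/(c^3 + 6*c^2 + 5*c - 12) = (c - 6)/(c + 3)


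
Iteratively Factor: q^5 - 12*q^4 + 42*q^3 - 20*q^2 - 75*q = (q + 1)*(q^4 - 13*q^3 + 55*q^2 - 75*q) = q*(q + 1)*(q^3 - 13*q^2 + 55*q - 75) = q*(q - 3)*(q + 1)*(q^2 - 10*q + 25) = q*(q - 5)*(q - 3)*(q + 1)*(q - 5)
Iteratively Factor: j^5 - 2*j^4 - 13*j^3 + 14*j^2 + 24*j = (j - 2)*(j^4 - 13*j^2 - 12*j) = j*(j - 2)*(j^3 - 13*j - 12) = j*(j - 2)*(j + 1)*(j^2 - j - 12) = j*(j - 4)*(j - 2)*(j + 1)*(j + 3)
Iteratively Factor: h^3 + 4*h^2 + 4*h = (h)*(h^2 + 4*h + 4) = h*(h + 2)*(h + 2)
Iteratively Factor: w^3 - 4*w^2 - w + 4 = (w - 1)*(w^2 - 3*w - 4) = (w - 1)*(w + 1)*(w - 4)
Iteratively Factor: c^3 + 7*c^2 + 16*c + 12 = (c + 3)*(c^2 + 4*c + 4) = (c + 2)*(c + 3)*(c + 2)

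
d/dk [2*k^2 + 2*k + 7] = 4*k + 2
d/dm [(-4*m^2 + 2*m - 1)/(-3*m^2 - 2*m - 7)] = 2*(7*m^2 + 25*m - 8)/(9*m^4 + 12*m^3 + 46*m^2 + 28*m + 49)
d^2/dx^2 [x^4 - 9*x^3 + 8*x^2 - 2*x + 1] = 12*x^2 - 54*x + 16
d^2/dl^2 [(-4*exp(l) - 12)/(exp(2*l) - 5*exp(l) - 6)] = 4*(-exp(4*l) - 17*exp(3*l) + 9*exp(2*l) - 117*exp(l) + 54)*exp(l)/(exp(6*l) - 15*exp(5*l) + 57*exp(4*l) + 55*exp(3*l) - 342*exp(2*l) - 540*exp(l) - 216)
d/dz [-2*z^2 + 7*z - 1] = 7 - 4*z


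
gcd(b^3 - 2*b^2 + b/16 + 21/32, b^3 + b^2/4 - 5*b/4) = 1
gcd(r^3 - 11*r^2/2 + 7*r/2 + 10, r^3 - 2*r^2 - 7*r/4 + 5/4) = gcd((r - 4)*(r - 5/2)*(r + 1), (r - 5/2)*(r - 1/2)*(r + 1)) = r^2 - 3*r/2 - 5/2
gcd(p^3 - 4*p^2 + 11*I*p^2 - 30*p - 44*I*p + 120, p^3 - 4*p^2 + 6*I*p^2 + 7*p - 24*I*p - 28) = p - 4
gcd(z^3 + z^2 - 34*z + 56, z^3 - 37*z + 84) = z^2 + 3*z - 28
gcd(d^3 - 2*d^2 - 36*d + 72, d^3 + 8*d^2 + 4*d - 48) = d^2 + 4*d - 12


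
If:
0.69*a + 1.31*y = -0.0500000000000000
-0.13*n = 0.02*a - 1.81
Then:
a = -1.89855072463768*y - 0.072463768115942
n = 0.292084726867336*y + 13.9342251950948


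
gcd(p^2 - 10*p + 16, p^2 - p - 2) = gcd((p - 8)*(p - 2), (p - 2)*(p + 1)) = p - 2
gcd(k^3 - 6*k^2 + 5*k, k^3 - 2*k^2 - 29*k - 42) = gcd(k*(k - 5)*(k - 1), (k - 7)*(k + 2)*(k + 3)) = 1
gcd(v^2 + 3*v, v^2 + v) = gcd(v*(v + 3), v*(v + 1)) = v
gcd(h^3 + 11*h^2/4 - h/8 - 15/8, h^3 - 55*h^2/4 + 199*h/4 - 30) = h - 3/4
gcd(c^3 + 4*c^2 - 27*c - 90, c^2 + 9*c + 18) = c^2 + 9*c + 18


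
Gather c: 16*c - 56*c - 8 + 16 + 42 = 50 - 40*c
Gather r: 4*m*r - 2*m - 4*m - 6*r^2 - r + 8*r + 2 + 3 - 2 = -6*m - 6*r^2 + r*(4*m + 7) + 3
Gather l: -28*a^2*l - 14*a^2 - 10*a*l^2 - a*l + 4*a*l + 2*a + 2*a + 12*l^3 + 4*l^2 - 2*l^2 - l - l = -14*a^2 + 4*a + 12*l^3 + l^2*(2 - 10*a) + l*(-28*a^2 + 3*a - 2)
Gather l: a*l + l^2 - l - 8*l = l^2 + l*(a - 9)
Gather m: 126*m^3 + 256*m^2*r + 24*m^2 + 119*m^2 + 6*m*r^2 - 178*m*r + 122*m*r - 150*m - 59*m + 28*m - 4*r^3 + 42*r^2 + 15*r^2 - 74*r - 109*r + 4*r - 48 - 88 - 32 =126*m^3 + m^2*(256*r + 143) + m*(6*r^2 - 56*r - 181) - 4*r^3 + 57*r^2 - 179*r - 168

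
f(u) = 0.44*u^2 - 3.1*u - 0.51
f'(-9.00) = -11.02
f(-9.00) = 63.03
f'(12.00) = 7.46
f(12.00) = 25.65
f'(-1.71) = -4.60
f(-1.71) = 6.08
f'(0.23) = -2.90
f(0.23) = -1.20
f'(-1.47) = -4.39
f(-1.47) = 5.00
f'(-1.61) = -4.52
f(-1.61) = 5.62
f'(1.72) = -1.59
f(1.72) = -4.54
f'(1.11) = -2.12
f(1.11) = -3.41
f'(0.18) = -2.94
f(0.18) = -1.05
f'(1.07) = -2.16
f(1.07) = -3.32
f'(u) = 0.88*u - 3.1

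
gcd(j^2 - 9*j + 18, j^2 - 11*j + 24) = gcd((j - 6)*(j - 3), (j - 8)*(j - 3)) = j - 3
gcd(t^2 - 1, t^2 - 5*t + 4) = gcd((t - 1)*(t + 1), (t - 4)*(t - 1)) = t - 1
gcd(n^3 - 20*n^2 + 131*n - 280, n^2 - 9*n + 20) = n - 5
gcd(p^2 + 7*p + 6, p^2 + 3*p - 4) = 1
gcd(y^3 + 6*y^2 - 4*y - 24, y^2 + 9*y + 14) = y + 2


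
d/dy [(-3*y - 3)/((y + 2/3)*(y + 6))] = 9*(3*y^2 + 6*y + 8)/(9*y^4 + 120*y^3 + 472*y^2 + 480*y + 144)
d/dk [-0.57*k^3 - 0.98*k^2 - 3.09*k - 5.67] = -1.71*k^2 - 1.96*k - 3.09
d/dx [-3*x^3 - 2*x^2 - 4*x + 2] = -9*x^2 - 4*x - 4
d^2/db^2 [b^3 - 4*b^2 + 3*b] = 6*b - 8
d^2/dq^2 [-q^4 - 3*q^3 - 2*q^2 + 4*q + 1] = -12*q^2 - 18*q - 4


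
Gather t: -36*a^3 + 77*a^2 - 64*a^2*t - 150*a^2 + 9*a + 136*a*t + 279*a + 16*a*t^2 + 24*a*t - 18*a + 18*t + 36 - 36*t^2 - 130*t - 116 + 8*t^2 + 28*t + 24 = -36*a^3 - 73*a^2 + 270*a + t^2*(16*a - 28) + t*(-64*a^2 + 160*a - 84) - 56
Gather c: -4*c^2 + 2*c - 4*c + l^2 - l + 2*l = -4*c^2 - 2*c + l^2 + l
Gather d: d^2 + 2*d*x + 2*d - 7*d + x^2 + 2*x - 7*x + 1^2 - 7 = d^2 + d*(2*x - 5) + x^2 - 5*x - 6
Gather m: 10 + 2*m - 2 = 2*m + 8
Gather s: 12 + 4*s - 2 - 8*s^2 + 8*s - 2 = -8*s^2 + 12*s + 8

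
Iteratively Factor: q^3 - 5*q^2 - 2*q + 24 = (q + 2)*(q^2 - 7*q + 12) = (q - 4)*(q + 2)*(q - 3)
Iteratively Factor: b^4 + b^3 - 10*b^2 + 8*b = (b - 2)*(b^3 + 3*b^2 - 4*b) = (b - 2)*(b + 4)*(b^2 - b) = b*(b - 2)*(b + 4)*(b - 1)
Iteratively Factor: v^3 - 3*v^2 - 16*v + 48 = (v - 4)*(v^2 + v - 12) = (v - 4)*(v - 3)*(v + 4)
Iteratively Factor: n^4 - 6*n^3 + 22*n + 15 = (n + 1)*(n^3 - 7*n^2 + 7*n + 15) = (n - 3)*(n + 1)*(n^2 - 4*n - 5) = (n - 5)*(n - 3)*(n + 1)*(n + 1)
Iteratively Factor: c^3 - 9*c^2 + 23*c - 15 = (c - 1)*(c^2 - 8*c + 15) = (c - 5)*(c - 1)*(c - 3)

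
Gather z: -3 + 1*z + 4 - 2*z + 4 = 5 - z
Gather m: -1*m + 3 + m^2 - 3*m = m^2 - 4*m + 3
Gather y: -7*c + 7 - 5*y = -7*c - 5*y + 7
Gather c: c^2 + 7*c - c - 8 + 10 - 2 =c^2 + 6*c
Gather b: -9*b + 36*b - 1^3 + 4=27*b + 3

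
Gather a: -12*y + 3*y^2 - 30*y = 3*y^2 - 42*y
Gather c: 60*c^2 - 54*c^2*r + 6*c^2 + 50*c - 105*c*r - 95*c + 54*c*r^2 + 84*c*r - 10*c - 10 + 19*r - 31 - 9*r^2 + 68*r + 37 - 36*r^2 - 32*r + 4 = c^2*(66 - 54*r) + c*(54*r^2 - 21*r - 55) - 45*r^2 + 55*r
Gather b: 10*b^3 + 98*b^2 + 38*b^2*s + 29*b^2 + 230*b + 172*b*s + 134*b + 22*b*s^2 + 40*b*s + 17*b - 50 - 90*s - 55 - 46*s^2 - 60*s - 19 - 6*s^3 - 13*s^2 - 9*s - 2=10*b^3 + b^2*(38*s + 127) + b*(22*s^2 + 212*s + 381) - 6*s^3 - 59*s^2 - 159*s - 126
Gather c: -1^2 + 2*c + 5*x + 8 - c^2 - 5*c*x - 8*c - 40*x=-c^2 + c*(-5*x - 6) - 35*x + 7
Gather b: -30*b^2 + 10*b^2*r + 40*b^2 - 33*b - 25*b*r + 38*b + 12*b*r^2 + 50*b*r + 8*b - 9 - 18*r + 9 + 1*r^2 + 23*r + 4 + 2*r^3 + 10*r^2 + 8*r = b^2*(10*r + 10) + b*(12*r^2 + 25*r + 13) + 2*r^3 + 11*r^2 + 13*r + 4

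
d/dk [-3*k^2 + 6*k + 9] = 6 - 6*k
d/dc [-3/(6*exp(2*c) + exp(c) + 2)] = (36*exp(c) + 3)*exp(c)/(6*exp(2*c) + exp(c) + 2)^2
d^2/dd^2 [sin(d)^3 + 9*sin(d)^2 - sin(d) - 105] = sin(d)/4 + 9*sin(3*d)/4 + 18*cos(2*d)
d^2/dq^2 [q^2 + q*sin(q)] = -q*sin(q) + 2*cos(q) + 2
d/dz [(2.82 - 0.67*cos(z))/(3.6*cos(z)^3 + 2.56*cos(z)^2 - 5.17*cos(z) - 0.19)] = (-4.824*cos(z)^3 + 28.7408*cos(z)^2 + 14.4384*cos(z) - 14.7067)*sin(z)/(12.96*cos(z)^6 + 18.432*cos(z)^5 - 30.6704*cos(z)^4 - 27.8384*cos(z)^3 + 25.7561*cos(z)^2 + 1.9646*cos(z) + 0.0361)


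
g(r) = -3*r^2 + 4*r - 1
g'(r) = 4 - 6*r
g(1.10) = -0.23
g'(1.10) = -2.60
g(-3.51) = -52.00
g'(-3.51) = 25.06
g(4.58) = -45.61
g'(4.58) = -23.48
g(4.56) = -45.14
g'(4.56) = -23.36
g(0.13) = -0.53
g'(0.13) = 3.22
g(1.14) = -0.34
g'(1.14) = -2.84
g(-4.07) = -66.97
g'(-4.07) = 28.42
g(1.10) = -0.23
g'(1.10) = -2.60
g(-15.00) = -736.00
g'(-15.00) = 94.00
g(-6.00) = -133.00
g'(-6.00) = 40.00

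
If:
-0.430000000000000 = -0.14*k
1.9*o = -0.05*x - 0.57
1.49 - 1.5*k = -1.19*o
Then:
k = 3.07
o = 2.62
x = -110.94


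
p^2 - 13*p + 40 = (p - 8)*(p - 5)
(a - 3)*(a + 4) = a^2 + a - 12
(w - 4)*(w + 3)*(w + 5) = w^3 + 4*w^2 - 17*w - 60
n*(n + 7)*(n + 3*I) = n^3 + 7*n^2 + 3*I*n^2 + 21*I*n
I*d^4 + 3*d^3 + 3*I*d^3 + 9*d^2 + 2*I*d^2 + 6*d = d*(d + 2)*(d - 3*I)*(I*d + I)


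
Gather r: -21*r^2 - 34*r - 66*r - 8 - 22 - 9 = -21*r^2 - 100*r - 39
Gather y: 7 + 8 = 15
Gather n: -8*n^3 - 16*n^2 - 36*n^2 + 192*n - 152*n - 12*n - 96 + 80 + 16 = -8*n^3 - 52*n^2 + 28*n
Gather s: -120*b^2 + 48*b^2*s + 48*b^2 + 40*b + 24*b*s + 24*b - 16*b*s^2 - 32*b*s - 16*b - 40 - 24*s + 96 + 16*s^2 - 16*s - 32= -72*b^2 + 48*b + s^2*(16 - 16*b) + s*(48*b^2 - 8*b - 40) + 24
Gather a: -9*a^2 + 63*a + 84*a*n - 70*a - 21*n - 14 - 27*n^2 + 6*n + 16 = -9*a^2 + a*(84*n - 7) - 27*n^2 - 15*n + 2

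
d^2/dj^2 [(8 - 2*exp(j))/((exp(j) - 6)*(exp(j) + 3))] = 2*(-exp(4*j) + 13*exp(3*j) - 144*exp(2*j) + 378*exp(j) - 540)*exp(j)/(exp(6*j) - 9*exp(5*j) - 27*exp(4*j) + 297*exp(3*j) + 486*exp(2*j) - 2916*exp(j) - 5832)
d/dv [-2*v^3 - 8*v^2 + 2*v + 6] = -6*v^2 - 16*v + 2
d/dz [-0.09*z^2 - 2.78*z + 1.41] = -0.18*z - 2.78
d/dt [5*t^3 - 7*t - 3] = 15*t^2 - 7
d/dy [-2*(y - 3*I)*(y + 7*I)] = -4*y - 8*I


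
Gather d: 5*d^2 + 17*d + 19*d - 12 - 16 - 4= 5*d^2 + 36*d - 32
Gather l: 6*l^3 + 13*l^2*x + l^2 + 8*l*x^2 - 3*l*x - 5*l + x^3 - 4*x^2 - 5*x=6*l^3 + l^2*(13*x + 1) + l*(8*x^2 - 3*x - 5) + x^3 - 4*x^2 - 5*x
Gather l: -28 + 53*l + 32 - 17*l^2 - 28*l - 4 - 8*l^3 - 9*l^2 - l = -8*l^3 - 26*l^2 + 24*l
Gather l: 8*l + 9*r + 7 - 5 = 8*l + 9*r + 2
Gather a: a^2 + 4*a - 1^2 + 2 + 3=a^2 + 4*a + 4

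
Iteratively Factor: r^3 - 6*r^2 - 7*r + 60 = (r - 5)*(r^2 - r - 12) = (r - 5)*(r + 3)*(r - 4)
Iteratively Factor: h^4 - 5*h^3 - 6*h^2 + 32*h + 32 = (h - 4)*(h^3 - h^2 - 10*h - 8) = (h - 4)^2*(h^2 + 3*h + 2) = (h - 4)^2*(h + 2)*(h + 1)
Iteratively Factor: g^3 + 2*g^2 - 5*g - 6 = (g + 1)*(g^2 + g - 6) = (g + 1)*(g + 3)*(g - 2)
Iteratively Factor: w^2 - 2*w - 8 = (w - 4)*(w + 2)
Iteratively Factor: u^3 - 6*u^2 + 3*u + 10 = (u - 5)*(u^2 - u - 2) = (u - 5)*(u + 1)*(u - 2)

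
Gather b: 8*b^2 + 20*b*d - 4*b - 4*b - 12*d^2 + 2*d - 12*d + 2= 8*b^2 + b*(20*d - 8) - 12*d^2 - 10*d + 2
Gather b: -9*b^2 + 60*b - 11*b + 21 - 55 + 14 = -9*b^2 + 49*b - 20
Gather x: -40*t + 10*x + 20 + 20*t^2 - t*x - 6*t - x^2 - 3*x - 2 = 20*t^2 - 46*t - x^2 + x*(7 - t) + 18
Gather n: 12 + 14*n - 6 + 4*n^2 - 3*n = 4*n^2 + 11*n + 6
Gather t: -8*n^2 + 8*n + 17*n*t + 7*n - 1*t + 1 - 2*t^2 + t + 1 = -8*n^2 + 17*n*t + 15*n - 2*t^2 + 2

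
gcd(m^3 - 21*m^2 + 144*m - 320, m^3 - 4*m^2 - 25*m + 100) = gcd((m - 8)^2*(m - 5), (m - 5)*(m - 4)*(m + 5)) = m - 5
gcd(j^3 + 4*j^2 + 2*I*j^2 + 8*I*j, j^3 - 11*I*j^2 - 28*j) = j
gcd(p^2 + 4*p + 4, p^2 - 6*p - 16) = p + 2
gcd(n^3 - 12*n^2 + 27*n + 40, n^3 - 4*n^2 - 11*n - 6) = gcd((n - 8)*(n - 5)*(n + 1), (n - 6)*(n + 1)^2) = n + 1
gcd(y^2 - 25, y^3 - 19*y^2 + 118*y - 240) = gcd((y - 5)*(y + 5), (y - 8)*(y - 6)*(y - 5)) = y - 5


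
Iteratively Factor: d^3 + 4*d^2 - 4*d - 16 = (d + 4)*(d^2 - 4) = (d - 2)*(d + 4)*(d + 2)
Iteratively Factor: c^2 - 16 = (c + 4)*(c - 4)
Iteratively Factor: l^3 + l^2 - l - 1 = (l + 1)*(l^2 - 1) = (l + 1)^2*(l - 1)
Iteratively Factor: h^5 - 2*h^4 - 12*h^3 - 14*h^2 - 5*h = (h + 1)*(h^4 - 3*h^3 - 9*h^2 - 5*h) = h*(h + 1)*(h^3 - 3*h^2 - 9*h - 5) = h*(h + 1)^2*(h^2 - 4*h - 5) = h*(h - 5)*(h + 1)^2*(h + 1)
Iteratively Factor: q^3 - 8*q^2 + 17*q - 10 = (q - 2)*(q^2 - 6*q + 5) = (q - 5)*(q - 2)*(q - 1)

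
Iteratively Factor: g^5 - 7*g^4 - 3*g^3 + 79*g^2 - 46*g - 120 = (g - 5)*(g^4 - 2*g^3 - 13*g^2 + 14*g + 24) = (g - 5)*(g - 4)*(g^3 + 2*g^2 - 5*g - 6) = (g - 5)*(g - 4)*(g - 2)*(g^2 + 4*g + 3) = (g - 5)*(g - 4)*(g - 2)*(g + 1)*(g + 3)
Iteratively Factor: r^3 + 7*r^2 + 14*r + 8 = (r + 4)*(r^2 + 3*r + 2) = (r + 2)*(r + 4)*(r + 1)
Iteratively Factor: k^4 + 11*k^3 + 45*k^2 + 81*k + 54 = (k + 3)*(k^3 + 8*k^2 + 21*k + 18) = (k + 3)^2*(k^2 + 5*k + 6) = (k + 3)^3*(k + 2)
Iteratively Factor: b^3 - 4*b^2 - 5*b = (b - 5)*(b^2 + b) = (b - 5)*(b + 1)*(b)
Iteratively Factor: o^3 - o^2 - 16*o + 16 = (o - 1)*(o^2 - 16) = (o - 1)*(o + 4)*(o - 4)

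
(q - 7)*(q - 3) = q^2 - 10*q + 21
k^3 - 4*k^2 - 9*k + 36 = (k - 4)*(k - 3)*(k + 3)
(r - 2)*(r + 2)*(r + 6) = r^3 + 6*r^2 - 4*r - 24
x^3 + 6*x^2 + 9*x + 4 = (x + 1)^2*(x + 4)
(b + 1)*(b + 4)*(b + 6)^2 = b^4 + 17*b^3 + 100*b^2 + 228*b + 144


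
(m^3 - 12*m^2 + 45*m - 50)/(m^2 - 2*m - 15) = (m^2 - 7*m + 10)/(m + 3)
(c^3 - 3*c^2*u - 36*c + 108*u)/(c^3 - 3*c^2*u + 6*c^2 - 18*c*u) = (c - 6)/c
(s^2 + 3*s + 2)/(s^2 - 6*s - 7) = (s + 2)/(s - 7)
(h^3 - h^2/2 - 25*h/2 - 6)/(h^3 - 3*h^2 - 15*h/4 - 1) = 2*(h + 3)/(2*h + 1)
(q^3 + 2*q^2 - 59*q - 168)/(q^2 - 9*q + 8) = (q^2 + 10*q + 21)/(q - 1)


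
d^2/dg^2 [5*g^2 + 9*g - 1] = 10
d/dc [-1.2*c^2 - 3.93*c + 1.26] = -2.4*c - 3.93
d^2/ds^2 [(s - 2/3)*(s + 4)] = 2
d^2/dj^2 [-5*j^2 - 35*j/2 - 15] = -10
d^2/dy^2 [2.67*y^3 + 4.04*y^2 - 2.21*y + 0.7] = 16.02*y + 8.08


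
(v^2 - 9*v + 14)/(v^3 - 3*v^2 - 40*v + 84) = 1/(v + 6)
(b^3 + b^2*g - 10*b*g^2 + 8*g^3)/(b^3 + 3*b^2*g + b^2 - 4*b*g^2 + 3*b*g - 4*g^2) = (b - 2*g)/(b + 1)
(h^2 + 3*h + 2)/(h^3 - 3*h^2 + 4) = (h + 2)/(h^2 - 4*h + 4)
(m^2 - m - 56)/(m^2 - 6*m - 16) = (m + 7)/(m + 2)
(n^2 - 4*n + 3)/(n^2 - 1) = (n - 3)/(n + 1)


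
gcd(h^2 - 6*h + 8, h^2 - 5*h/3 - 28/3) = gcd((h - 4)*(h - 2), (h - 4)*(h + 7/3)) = h - 4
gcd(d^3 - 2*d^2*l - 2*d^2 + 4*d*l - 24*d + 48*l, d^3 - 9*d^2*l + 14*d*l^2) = d - 2*l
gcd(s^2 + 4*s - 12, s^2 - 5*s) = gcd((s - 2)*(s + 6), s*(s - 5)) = 1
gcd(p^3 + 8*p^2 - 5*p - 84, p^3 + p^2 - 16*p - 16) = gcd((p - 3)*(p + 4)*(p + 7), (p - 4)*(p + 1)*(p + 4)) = p + 4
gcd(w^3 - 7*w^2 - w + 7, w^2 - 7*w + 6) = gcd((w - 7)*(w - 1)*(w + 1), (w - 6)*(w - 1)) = w - 1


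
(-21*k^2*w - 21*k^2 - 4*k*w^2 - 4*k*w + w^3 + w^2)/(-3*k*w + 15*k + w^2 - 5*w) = (21*k^2*w + 21*k^2 + 4*k*w^2 + 4*k*w - w^3 - w^2)/(3*k*w - 15*k - w^2 + 5*w)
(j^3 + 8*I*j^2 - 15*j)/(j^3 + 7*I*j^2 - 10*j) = (j + 3*I)/(j + 2*I)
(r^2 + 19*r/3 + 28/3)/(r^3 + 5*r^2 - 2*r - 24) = (r + 7/3)/(r^2 + r - 6)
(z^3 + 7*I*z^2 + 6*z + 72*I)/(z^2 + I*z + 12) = z + 6*I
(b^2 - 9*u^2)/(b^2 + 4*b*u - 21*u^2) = (b + 3*u)/(b + 7*u)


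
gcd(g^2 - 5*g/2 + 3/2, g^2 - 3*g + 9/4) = g - 3/2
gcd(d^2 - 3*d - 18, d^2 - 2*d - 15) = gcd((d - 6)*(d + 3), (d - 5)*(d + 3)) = d + 3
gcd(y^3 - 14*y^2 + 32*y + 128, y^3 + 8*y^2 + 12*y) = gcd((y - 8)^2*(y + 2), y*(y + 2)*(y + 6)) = y + 2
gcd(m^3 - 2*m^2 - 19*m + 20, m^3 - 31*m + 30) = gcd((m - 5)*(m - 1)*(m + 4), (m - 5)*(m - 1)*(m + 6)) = m^2 - 6*m + 5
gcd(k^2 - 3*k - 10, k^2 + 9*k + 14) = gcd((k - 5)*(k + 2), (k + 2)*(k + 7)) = k + 2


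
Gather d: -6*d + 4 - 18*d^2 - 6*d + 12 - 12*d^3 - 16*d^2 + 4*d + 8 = -12*d^3 - 34*d^2 - 8*d + 24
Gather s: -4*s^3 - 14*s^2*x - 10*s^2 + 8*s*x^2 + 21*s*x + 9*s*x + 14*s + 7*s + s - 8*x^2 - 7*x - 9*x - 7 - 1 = -4*s^3 + s^2*(-14*x - 10) + s*(8*x^2 + 30*x + 22) - 8*x^2 - 16*x - 8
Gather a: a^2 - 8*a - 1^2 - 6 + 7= a^2 - 8*a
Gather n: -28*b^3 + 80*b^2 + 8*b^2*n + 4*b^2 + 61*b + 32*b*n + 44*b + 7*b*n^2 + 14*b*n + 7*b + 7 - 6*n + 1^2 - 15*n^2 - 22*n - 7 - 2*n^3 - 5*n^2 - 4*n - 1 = -28*b^3 + 84*b^2 + 112*b - 2*n^3 + n^2*(7*b - 20) + n*(8*b^2 + 46*b - 32)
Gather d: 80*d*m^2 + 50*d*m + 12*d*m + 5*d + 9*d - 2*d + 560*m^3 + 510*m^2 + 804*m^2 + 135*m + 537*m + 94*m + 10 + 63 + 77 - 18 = d*(80*m^2 + 62*m + 12) + 560*m^3 + 1314*m^2 + 766*m + 132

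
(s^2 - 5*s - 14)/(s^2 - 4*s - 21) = (s + 2)/(s + 3)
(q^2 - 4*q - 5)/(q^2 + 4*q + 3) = (q - 5)/(q + 3)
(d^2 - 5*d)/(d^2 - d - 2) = d*(5 - d)/(-d^2 + d + 2)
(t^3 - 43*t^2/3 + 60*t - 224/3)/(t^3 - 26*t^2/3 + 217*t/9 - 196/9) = 3*(t - 8)/(3*t - 7)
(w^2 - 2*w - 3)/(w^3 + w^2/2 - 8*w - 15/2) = 2/(2*w + 5)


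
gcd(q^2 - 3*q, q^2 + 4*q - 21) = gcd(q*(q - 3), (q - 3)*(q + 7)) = q - 3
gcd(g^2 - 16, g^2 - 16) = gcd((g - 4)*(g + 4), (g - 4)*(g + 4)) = g^2 - 16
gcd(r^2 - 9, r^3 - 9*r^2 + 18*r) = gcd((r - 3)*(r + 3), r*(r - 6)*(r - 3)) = r - 3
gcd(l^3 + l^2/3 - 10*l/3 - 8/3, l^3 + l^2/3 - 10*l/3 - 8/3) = l^3 + l^2/3 - 10*l/3 - 8/3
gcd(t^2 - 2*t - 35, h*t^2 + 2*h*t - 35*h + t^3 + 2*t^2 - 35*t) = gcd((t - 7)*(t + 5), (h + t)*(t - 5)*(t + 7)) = 1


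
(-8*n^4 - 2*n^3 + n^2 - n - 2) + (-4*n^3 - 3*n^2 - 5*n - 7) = -8*n^4 - 6*n^3 - 2*n^2 - 6*n - 9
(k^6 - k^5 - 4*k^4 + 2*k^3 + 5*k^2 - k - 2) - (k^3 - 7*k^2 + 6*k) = k^6 - k^5 - 4*k^4 + k^3 + 12*k^2 - 7*k - 2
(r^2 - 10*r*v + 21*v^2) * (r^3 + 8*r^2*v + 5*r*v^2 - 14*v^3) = r^5 - 2*r^4*v - 54*r^3*v^2 + 104*r^2*v^3 + 245*r*v^4 - 294*v^5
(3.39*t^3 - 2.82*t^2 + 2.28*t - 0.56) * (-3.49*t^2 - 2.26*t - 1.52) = -11.8311*t^5 + 2.1804*t^4 - 6.7368*t^3 + 1.088*t^2 - 2.2*t + 0.8512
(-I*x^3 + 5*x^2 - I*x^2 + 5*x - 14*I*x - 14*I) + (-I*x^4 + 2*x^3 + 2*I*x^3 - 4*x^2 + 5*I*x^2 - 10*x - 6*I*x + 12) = -I*x^4 + 2*x^3 + I*x^3 + x^2 + 4*I*x^2 - 5*x - 20*I*x + 12 - 14*I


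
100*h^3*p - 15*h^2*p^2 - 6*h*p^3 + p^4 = p*(-5*h + p)^2*(4*h + p)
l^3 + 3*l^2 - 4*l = l*(l - 1)*(l + 4)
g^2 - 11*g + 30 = (g - 6)*(g - 5)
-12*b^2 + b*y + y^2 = (-3*b + y)*(4*b + y)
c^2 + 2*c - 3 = (c - 1)*(c + 3)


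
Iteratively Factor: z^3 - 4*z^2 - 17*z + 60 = (z + 4)*(z^2 - 8*z + 15) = (z - 3)*(z + 4)*(z - 5)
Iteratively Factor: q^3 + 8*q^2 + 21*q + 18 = (q + 3)*(q^2 + 5*q + 6) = (q + 3)^2*(q + 2)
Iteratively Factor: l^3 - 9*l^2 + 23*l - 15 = (l - 3)*(l^2 - 6*l + 5) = (l - 5)*(l - 3)*(l - 1)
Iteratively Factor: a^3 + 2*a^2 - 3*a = (a + 3)*(a^2 - a) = (a - 1)*(a + 3)*(a)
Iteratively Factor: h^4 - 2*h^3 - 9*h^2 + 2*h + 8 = (h + 1)*(h^3 - 3*h^2 - 6*h + 8) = (h - 1)*(h + 1)*(h^2 - 2*h - 8) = (h - 1)*(h + 1)*(h + 2)*(h - 4)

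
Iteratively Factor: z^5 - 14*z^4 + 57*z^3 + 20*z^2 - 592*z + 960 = (z + 3)*(z^4 - 17*z^3 + 108*z^2 - 304*z + 320) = (z - 5)*(z + 3)*(z^3 - 12*z^2 + 48*z - 64) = (z - 5)*(z - 4)*(z + 3)*(z^2 - 8*z + 16) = (z - 5)*(z - 4)^2*(z + 3)*(z - 4)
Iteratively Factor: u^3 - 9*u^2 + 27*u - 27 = (u - 3)*(u^2 - 6*u + 9) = (u - 3)^2*(u - 3)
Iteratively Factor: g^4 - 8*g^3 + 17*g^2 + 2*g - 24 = (g + 1)*(g^3 - 9*g^2 + 26*g - 24) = (g - 2)*(g + 1)*(g^2 - 7*g + 12) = (g - 4)*(g - 2)*(g + 1)*(g - 3)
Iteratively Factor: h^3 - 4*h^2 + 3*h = (h)*(h^2 - 4*h + 3) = h*(h - 3)*(h - 1)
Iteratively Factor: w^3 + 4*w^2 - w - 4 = (w + 4)*(w^2 - 1) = (w + 1)*(w + 4)*(w - 1)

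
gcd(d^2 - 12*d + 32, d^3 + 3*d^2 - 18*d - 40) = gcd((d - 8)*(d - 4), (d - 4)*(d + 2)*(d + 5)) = d - 4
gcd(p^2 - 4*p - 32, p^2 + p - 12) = p + 4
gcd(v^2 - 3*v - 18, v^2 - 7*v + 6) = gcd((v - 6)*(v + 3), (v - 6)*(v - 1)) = v - 6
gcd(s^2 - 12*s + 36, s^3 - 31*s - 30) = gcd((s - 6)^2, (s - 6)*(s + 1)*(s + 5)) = s - 6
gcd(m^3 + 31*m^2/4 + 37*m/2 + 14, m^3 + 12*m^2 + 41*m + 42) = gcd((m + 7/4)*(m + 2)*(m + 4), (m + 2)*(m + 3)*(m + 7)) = m + 2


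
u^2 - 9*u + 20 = (u - 5)*(u - 4)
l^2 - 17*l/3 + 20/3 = (l - 4)*(l - 5/3)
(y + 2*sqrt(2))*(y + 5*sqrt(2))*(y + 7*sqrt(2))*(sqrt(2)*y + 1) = sqrt(2)*y^4 + 29*y^3 + 132*sqrt(2)*y^2 + 398*y + 140*sqrt(2)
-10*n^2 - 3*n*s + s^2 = (-5*n + s)*(2*n + s)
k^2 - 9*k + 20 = (k - 5)*(k - 4)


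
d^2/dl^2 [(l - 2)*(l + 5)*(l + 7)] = 6*l + 20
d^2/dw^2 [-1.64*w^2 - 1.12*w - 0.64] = -3.28000000000000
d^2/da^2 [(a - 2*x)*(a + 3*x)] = 2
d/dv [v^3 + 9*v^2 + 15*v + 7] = 3*v^2 + 18*v + 15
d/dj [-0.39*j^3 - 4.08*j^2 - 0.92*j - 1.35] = -1.17*j^2 - 8.16*j - 0.92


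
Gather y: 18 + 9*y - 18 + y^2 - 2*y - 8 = y^2 + 7*y - 8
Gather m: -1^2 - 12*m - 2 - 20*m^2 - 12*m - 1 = -20*m^2 - 24*m - 4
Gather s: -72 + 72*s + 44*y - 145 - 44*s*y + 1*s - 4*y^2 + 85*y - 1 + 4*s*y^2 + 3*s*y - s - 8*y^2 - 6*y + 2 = s*(4*y^2 - 41*y + 72) - 12*y^2 + 123*y - 216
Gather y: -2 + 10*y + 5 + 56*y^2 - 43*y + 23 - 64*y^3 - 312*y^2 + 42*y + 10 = -64*y^3 - 256*y^2 + 9*y + 36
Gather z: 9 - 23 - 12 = -26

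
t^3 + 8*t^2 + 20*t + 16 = (t + 2)^2*(t + 4)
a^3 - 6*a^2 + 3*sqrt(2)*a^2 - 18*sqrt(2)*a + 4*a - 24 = (a - 6)*(a + sqrt(2))*(a + 2*sqrt(2))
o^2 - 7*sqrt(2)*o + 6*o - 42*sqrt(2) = (o + 6)*(o - 7*sqrt(2))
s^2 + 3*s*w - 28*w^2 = (s - 4*w)*(s + 7*w)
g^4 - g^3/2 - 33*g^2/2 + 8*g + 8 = (g - 4)*(g - 1)*(g + 1/2)*(g + 4)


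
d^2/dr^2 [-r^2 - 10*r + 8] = -2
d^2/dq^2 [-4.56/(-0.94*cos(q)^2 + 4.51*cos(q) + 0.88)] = (16.116864*(1 - cos(q)^2)^2 - 57.994992*cos(q)^3 + 115.897416*cos(q)^2 + 97.892256*cos(q) - 209.16264)/(-0.94*cos(q)^2 + 4.51*cos(q) + 0.88)^3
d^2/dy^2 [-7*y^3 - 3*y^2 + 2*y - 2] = -42*y - 6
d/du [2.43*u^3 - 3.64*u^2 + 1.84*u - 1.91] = 7.29*u^2 - 7.28*u + 1.84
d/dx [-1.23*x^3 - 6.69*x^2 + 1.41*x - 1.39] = -3.69*x^2 - 13.38*x + 1.41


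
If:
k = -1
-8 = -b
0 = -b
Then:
No Solution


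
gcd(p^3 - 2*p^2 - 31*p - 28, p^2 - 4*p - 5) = p + 1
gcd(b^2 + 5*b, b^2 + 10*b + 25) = b + 5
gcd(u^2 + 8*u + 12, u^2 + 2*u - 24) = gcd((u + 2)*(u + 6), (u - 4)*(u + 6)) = u + 6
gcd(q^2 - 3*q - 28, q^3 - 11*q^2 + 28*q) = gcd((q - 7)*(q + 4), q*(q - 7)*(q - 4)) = q - 7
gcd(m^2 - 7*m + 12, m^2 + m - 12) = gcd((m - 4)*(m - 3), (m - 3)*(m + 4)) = m - 3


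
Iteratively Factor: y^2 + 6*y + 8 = (y + 4)*(y + 2)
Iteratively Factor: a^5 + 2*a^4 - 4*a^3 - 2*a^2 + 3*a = (a)*(a^4 + 2*a^3 - 4*a^2 - 2*a + 3) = a*(a + 3)*(a^3 - a^2 - a + 1) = a*(a - 1)*(a + 3)*(a^2 - 1) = a*(a - 1)*(a + 1)*(a + 3)*(a - 1)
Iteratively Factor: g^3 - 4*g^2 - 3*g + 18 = (g + 2)*(g^2 - 6*g + 9) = (g - 3)*(g + 2)*(g - 3)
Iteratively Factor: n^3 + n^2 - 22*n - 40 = (n + 2)*(n^2 - n - 20) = (n + 2)*(n + 4)*(n - 5)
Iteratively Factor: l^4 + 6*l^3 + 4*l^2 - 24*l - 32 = (l - 2)*(l^3 + 8*l^2 + 20*l + 16) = (l - 2)*(l + 2)*(l^2 + 6*l + 8) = (l - 2)*(l + 2)^2*(l + 4)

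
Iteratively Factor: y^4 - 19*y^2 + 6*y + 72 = (y + 4)*(y^3 - 4*y^2 - 3*y + 18) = (y - 3)*(y + 4)*(y^2 - y - 6) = (y - 3)*(y + 2)*(y + 4)*(y - 3)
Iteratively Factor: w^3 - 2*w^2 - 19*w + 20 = (w - 5)*(w^2 + 3*w - 4) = (w - 5)*(w + 4)*(w - 1)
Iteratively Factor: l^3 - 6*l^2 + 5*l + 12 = (l + 1)*(l^2 - 7*l + 12) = (l - 4)*(l + 1)*(l - 3)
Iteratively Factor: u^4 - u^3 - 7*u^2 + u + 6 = (u - 1)*(u^3 - 7*u - 6) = (u - 3)*(u - 1)*(u^2 + 3*u + 2) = (u - 3)*(u - 1)*(u + 1)*(u + 2)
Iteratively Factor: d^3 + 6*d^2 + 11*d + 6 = (d + 3)*(d^2 + 3*d + 2) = (d + 1)*(d + 3)*(d + 2)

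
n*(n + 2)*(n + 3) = n^3 + 5*n^2 + 6*n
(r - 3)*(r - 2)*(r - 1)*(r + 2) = r^4 - 4*r^3 - r^2 + 16*r - 12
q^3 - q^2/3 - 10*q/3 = q*(q - 2)*(q + 5/3)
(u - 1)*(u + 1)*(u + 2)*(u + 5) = u^4 + 7*u^3 + 9*u^2 - 7*u - 10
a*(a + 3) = a^2 + 3*a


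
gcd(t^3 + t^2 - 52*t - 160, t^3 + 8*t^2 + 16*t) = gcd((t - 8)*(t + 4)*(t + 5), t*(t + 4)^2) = t + 4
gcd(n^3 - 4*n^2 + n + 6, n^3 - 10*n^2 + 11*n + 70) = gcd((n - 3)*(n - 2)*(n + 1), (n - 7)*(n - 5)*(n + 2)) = 1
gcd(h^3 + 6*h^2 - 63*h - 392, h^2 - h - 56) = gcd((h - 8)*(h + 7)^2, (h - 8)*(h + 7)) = h^2 - h - 56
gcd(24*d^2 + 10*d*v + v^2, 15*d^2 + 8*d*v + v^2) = 1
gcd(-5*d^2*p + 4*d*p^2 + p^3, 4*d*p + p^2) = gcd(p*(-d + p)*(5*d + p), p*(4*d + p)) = p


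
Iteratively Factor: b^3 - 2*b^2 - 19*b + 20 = (b + 4)*(b^2 - 6*b + 5) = (b - 1)*(b + 4)*(b - 5)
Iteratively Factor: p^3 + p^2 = (p + 1)*(p^2) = p*(p + 1)*(p)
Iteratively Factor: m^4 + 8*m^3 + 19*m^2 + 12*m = (m + 4)*(m^3 + 4*m^2 + 3*m) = (m + 3)*(m + 4)*(m^2 + m) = m*(m + 3)*(m + 4)*(m + 1)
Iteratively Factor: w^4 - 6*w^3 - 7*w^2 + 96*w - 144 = (w - 3)*(w^3 - 3*w^2 - 16*w + 48) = (w - 4)*(w - 3)*(w^2 + w - 12) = (w - 4)*(w - 3)*(w + 4)*(w - 3)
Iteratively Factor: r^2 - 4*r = (r)*(r - 4)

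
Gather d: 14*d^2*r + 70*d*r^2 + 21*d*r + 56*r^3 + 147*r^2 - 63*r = 14*d^2*r + d*(70*r^2 + 21*r) + 56*r^3 + 147*r^2 - 63*r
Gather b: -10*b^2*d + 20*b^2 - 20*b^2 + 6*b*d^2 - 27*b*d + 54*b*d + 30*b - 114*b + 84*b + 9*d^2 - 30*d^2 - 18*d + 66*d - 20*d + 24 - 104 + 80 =-10*b^2*d + b*(6*d^2 + 27*d) - 21*d^2 + 28*d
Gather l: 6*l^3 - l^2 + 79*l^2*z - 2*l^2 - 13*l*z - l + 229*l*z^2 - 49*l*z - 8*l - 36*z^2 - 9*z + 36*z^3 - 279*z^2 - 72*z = 6*l^3 + l^2*(79*z - 3) + l*(229*z^2 - 62*z - 9) + 36*z^3 - 315*z^2 - 81*z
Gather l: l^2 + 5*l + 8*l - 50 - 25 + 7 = l^2 + 13*l - 68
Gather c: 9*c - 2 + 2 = 9*c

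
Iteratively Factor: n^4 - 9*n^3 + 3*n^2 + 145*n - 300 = (n - 5)*(n^3 - 4*n^2 - 17*n + 60) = (n - 5)*(n + 4)*(n^2 - 8*n + 15) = (n - 5)^2*(n + 4)*(n - 3)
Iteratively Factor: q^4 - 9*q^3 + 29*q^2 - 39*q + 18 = (q - 1)*(q^3 - 8*q^2 + 21*q - 18) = (q - 3)*(q - 1)*(q^2 - 5*q + 6) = (q - 3)^2*(q - 1)*(q - 2)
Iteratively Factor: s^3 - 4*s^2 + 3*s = (s)*(s^2 - 4*s + 3) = s*(s - 1)*(s - 3)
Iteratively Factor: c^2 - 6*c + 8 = (c - 2)*(c - 4)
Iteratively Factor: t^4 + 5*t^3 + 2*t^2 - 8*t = (t - 1)*(t^3 + 6*t^2 + 8*t) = t*(t - 1)*(t^2 + 6*t + 8) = t*(t - 1)*(t + 4)*(t + 2)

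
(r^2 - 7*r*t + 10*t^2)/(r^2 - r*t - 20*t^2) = (r - 2*t)/(r + 4*t)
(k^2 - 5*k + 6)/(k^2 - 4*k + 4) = (k - 3)/(k - 2)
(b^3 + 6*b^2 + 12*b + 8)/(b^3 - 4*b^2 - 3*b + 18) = (b^2 + 4*b + 4)/(b^2 - 6*b + 9)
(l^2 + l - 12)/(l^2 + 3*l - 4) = (l - 3)/(l - 1)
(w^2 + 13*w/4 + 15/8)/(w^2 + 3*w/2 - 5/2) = (w + 3/4)/(w - 1)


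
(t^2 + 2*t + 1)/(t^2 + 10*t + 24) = (t^2 + 2*t + 1)/(t^2 + 10*t + 24)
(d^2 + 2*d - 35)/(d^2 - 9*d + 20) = (d + 7)/(d - 4)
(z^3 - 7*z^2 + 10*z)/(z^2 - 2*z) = z - 5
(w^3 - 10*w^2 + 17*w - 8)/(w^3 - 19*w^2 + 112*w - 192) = (w^2 - 2*w + 1)/(w^2 - 11*w + 24)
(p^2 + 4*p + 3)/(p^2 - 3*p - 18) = (p + 1)/(p - 6)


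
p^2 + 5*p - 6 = (p - 1)*(p + 6)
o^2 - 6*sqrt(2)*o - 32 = (o - 8*sqrt(2))*(o + 2*sqrt(2))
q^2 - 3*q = q*(q - 3)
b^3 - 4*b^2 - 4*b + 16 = (b - 4)*(b - 2)*(b + 2)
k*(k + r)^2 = k^3 + 2*k^2*r + k*r^2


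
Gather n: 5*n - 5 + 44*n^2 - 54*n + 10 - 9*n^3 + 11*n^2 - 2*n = -9*n^3 + 55*n^2 - 51*n + 5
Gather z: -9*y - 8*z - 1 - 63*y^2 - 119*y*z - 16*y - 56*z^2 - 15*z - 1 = -63*y^2 - 25*y - 56*z^2 + z*(-119*y - 23) - 2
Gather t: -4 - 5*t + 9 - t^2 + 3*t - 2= -t^2 - 2*t + 3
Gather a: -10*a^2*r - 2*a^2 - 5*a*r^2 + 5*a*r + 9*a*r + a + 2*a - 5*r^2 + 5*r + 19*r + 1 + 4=a^2*(-10*r - 2) + a*(-5*r^2 + 14*r + 3) - 5*r^2 + 24*r + 5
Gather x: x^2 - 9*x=x^2 - 9*x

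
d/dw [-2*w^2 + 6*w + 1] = 6 - 4*w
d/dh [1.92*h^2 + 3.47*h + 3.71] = 3.84*h + 3.47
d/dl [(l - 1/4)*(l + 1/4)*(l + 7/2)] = 3*l^2 + 7*l - 1/16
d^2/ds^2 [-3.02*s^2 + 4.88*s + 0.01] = -6.04000000000000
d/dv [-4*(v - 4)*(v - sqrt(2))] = -8*v + 4*sqrt(2) + 16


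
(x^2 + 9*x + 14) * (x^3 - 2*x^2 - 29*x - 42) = x^5 + 7*x^4 - 33*x^3 - 331*x^2 - 784*x - 588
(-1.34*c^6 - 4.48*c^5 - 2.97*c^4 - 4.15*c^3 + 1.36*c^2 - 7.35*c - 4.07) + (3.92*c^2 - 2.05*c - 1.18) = -1.34*c^6 - 4.48*c^5 - 2.97*c^4 - 4.15*c^3 + 5.28*c^2 - 9.4*c - 5.25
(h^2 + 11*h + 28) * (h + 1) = h^3 + 12*h^2 + 39*h + 28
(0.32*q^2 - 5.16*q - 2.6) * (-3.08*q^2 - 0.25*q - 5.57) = -0.9856*q^4 + 15.8128*q^3 + 7.5156*q^2 + 29.3912*q + 14.482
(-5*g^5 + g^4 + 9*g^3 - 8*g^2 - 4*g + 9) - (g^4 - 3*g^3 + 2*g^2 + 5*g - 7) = -5*g^5 + 12*g^3 - 10*g^2 - 9*g + 16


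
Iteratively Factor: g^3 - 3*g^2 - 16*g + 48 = (g - 4)*(g^2 + g - 12) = (g - 4)*(g - 3)*(g + 4)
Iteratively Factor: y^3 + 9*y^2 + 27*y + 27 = (y + 3)*(y^2 + 6*y + 9) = (y + 3)^2*(y + 3)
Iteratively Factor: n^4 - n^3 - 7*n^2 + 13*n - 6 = (n - 1)*(n^3 - 7*n + 6) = (n - 2)*(n - 1)*(n^2 + 2*n - 3) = (n - 2)*(n - 1)^2*(n + 3)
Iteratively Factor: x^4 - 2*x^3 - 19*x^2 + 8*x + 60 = (x + 2)*(x^3 - 4*x^2 - 11*x + 30) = (x - 2)*(x + 2)*(x^2 - 2*x - 15) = (x - 2)*(x + 2)*(x + 3)*(x - 5)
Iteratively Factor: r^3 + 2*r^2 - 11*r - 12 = (r + 4)*(r^2 - 2*r - 3) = (r + 1)*(r + 4)*(r - 3)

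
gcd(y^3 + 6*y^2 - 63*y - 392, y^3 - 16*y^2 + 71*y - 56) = y - 8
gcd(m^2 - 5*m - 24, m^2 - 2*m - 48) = m - 8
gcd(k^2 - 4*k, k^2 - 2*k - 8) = k - 4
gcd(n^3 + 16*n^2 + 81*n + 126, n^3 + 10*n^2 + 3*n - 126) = n^2 + 13*n + 42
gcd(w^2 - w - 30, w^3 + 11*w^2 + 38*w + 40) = w + 5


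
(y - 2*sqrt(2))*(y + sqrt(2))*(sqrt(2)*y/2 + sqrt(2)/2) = sqrt(2)*y^3/2 - y^2 + sqrt(2)*y^2/2 - 2*sqrt(2)*y - y - 2*sqrt(2)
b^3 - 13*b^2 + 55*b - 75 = (b - 5)^2*(b - 3)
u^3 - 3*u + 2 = (u - 1)^2*(u + 2)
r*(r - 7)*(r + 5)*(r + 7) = r^4 + 5*r^3 - 49*r^2 - 245*r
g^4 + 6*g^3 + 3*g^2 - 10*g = g*(g - 1)*(g + 2)*(g + 5)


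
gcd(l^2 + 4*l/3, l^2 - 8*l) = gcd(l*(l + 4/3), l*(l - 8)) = l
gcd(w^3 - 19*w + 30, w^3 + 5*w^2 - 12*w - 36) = w - 3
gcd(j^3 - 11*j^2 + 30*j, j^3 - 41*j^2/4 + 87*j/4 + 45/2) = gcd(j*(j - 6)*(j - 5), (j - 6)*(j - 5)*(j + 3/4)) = j^2 - 11*j + 30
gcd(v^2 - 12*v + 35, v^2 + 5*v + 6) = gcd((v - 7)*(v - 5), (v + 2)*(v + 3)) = 1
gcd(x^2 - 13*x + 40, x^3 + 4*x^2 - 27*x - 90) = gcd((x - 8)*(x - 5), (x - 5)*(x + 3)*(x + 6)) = x - 5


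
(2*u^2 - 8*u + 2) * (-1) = -2*u^2 + 8*u - 2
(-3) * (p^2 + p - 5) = -3*p^2 - 3*p + 15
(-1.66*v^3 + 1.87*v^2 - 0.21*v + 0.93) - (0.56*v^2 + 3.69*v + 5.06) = -1.66*v^3 + 1.31*v^2 - 3.9*v - 4.13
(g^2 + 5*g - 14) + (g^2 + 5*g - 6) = 2*g^2 + 10*g - 20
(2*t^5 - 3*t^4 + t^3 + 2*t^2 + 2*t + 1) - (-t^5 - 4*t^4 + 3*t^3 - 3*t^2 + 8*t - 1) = 3*t^5 + t^4 - 2*t^3 + 5*t^2 - 6*t + 2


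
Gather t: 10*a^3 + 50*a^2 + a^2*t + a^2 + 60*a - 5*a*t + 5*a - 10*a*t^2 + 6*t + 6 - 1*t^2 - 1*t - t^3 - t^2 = 10*a^3 + 51*a^2 + 65*a - t^3 + t^2*(-10*a - 2) + t*(a^2 - 5*a + 5) + 6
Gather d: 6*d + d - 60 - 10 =7*d - 70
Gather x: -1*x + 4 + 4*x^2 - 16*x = 4*x^2 - 17*x + 4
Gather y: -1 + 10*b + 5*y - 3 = 10*b + 5*y - 4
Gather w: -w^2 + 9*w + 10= -w^2 + 9*w + 10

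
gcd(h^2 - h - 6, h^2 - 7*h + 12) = h - 3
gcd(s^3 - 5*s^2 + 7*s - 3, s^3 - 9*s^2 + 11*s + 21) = s - 3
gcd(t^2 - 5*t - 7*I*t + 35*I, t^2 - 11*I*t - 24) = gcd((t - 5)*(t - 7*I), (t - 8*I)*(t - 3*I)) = 1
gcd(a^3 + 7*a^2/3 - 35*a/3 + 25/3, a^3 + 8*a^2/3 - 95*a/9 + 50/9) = a^2 + 10*a/3 - 25/3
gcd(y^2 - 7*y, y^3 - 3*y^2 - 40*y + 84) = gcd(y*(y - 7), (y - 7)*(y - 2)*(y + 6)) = y - 7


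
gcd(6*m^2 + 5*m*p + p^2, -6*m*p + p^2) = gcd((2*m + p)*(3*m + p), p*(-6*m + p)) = 1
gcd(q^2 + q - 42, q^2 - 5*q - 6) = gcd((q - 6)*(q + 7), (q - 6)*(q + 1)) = q - 6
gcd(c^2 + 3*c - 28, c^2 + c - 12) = 1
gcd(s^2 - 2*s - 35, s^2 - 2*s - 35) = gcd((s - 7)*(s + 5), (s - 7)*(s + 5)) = s^2 - 2*s - 35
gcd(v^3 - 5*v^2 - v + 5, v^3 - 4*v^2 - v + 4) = v^2 - 1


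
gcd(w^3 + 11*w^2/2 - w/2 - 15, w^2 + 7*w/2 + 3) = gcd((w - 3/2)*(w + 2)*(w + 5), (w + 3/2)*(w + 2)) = w + 2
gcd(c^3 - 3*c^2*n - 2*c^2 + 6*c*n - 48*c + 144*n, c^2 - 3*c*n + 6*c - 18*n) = c^2 - 3*c*n + 6*c - 18*n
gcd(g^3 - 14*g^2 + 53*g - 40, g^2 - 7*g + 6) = g - 1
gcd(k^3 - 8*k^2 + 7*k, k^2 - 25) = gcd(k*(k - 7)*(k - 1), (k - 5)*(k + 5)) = 1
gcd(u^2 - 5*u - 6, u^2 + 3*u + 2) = u + 1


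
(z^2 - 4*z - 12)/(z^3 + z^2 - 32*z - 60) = 1/(z + 5)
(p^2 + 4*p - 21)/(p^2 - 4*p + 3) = (p + 7)/(p - 1)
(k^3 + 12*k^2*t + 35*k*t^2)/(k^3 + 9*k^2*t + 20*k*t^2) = (k + 7*t)/(k + 4*t)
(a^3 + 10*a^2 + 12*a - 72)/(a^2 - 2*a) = a + 12 + 36/a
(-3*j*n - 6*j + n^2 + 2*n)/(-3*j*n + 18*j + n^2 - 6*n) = (n + 2)/(n - 6)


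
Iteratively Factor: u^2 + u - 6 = (u + 3)*(u - 2)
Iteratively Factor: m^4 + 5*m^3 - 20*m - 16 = (m + 4)*(m^3 + m^2 - 4*m - 4) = (m - 2)*(m + 4)*(m^2 + 3*m + 2) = (m - 2)*(m + 2)*(m + 4)*(m + 1)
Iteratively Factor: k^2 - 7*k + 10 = (k - 2)*(k - 5)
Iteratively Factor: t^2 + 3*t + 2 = (t + 1)*(t + 2)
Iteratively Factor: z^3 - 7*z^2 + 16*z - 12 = (z - 3)*(z^2 - 4*z + 4) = (z - 3)*(z - 2)*(z - 2)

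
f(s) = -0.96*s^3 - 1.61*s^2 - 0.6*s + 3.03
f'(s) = -2.88*s^2 - 3.22*s - 0.6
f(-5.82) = 141.24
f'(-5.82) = -79.41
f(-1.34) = 3.25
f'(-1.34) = -1.46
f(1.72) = -7.65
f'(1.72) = -14.66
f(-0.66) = 3.00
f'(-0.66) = 0.27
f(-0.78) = 2.97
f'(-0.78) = 0.16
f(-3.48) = 26.08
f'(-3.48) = -24.27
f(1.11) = -0.93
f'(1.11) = -7.72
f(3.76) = -73.02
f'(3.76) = -53.42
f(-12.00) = 1437.27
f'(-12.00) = -376.68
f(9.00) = -832.62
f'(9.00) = -262.86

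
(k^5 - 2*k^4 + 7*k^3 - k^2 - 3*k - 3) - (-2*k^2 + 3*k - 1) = k^5 - 2*k^4 + 7*k^3 + k^2 - 6*k - 2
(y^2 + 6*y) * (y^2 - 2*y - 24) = y^4 + 4*y^3 - 36*y^2 - 144*y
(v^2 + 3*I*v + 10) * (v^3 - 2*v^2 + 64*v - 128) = v^5 - 2*v^4 + 3*I*v^4 + 74*v^3 - 6*I*v^3 - 148*v^2 + 192*I*v^2 + 640*v - 384*I*v - 1280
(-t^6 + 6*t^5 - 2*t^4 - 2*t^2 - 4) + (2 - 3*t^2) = -t^6 + 6*t^5 - 2*t^4 - 5*t^2 - 2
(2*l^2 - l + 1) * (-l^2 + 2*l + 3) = -2*l^4 + 5*l^3 + 3*l^2 - l + 3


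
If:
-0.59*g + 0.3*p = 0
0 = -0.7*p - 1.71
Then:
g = -1.24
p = -2.44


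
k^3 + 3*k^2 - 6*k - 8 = (k - 2)*(k + 1)*(k + 4)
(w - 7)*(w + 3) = w^2 - 4*w - 21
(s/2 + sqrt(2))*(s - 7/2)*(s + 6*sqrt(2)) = s^3/2 - 7*s^2/4 + 4*sqrt(2)*s^2 - 14*sqrt(2)*s + 12*s - 42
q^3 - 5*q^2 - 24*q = q*(q - 8)*(q + 3)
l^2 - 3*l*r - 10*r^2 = (l - 5*r)*(l + 2*r)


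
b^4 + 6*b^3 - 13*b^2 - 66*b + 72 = (b - 3)*(b - 1)*(b + 4)*(b + 6)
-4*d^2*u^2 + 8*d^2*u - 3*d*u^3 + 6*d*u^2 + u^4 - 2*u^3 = u*(-4*d + u)*(d + u)*(u - 2)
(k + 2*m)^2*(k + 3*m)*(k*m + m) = k^4*m + 7*k^3*m^2 + k^3*m + 16*k^2*m^3 + 7*k^2*m^2 + 12*k*m^4 + 16*k*m^3 + 12*m^4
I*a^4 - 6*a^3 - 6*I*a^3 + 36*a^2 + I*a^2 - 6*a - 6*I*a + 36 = (a - 6)*(a + I)*(a + 6*I)*(I*a + 1)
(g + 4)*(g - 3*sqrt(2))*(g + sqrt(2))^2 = g^4 - sqrt(2)*g^3 + 4*g^3 - 10*g^2 - 4*sqrt(2)*g^2 - 40*g - 6*sqrt(2)*g - 24*sqrt(2)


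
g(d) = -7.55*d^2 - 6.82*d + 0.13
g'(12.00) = -188.02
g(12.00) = -1168.91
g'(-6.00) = 83.78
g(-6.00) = -230.75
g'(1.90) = -35.51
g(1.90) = -40.08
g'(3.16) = -54.54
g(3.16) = -96.81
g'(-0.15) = -4.56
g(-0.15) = 0.98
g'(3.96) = -66.62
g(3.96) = -145.27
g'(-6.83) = 96.31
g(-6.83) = -305.49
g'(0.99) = -21.77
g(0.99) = -14.02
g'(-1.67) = 18.40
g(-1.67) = -9.54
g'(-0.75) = 4.50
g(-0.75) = 1.00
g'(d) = -15.1*d - 6.82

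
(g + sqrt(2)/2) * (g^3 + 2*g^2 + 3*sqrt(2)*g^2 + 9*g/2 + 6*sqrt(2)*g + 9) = g^4 + 2*g^3 + 7*sqrt(2)*g^3/2 + 15*g^2/2 + 7*sqrt(2)*g^2 + 9*sqrt(2)*g/4 + 15*g + 9*sqrt(2)/2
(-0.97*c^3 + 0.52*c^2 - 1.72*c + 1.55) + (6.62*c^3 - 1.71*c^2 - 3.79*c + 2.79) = 5.65*c^3 - 1.19*c^2 - 5.51*c + 4.34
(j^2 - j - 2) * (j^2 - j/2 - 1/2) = j^4 - 3*j^3/2 - 2*j^2 + 3*j/2 + 1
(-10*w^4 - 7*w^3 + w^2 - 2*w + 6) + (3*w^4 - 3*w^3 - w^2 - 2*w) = -7*w^4 - 10*w^3 - 4*w + 6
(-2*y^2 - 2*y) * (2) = -4*y^2 - 4*y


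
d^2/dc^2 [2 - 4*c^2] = -8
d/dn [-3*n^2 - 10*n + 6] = -6*n - 10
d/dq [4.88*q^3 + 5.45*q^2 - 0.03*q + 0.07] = 14.64*q^2 + 10.9*q - 0.03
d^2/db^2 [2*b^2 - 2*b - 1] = 4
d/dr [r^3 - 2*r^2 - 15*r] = 3*r^2 - 4*r - 15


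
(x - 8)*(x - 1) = x^2 - 9*x + 8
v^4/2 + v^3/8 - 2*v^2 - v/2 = v*(v/2 + 1)*(v - 2)*(v + 1/4)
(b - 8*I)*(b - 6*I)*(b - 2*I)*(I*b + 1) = I*b^4 + 17*b^3 - 92*I*b^2 - 172*b + 96*I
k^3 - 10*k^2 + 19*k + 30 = (k - 6)*(k - 5)*(k + 1)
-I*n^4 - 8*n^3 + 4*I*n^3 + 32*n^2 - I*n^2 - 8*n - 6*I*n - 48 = (n - 3)*(n - 2)*(n - 8*I)*(-I*n - I)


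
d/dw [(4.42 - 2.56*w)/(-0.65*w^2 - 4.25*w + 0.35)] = (-1.664*w^2 + 5.746*w + 17.889)/(0.4225*w^4 + 5.525*w^3 + 17.6075*w^2 - 2.975*w + 0.1225)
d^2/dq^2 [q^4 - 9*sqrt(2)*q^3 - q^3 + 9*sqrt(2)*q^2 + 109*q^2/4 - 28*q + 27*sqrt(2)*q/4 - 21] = 12*q^2 - 54*sqrt(2)*q - 6*q + 18*sqrt(2) + 109/2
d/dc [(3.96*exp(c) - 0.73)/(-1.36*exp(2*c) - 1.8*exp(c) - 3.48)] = (5.3856*exp(2*c) - 1.9856*exp(c) - 15.0948)*exp(c)/(1.8496*exp(4*c) + 4.896*exp(3*c) + 12.7056*exp(2*c) + 12.528*exp(c) + 12.1104)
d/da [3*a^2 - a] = 6*a - 1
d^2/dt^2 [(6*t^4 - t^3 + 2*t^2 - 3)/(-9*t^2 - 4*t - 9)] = 2*(-486*t^6 - 648*t^5 - 1746*t^4 - 1721*t^3 - 1593*t^2 + 567*t - 357)/(729*t^6 + 972*t^5 + 2619*t^4 + 2008*t^3 + 2619*t^2 + 972*t + 729)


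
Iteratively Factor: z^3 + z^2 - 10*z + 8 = (z + 4)*(z^2 - 3*z + 2) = (z - 1)*(z + 4)*(z - 2)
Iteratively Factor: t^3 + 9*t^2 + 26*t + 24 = (t + 4)*(t^2 + 5*t + 6) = (t + 3)*(t + 4)*(t + 2)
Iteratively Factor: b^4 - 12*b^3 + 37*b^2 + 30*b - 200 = (b - 4)*(b^3 - 8*b^2 + 5*b + 50) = (b - 4)*(b + 2)*(b^2 - 10*b + 25) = (b - 5)*(b - 4)*(b + 2)*(b - 5)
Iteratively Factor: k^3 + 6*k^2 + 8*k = (k + 4)*(k^2 + 2*k) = k*(k + 4)*(k + 2)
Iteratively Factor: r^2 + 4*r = (r)*(r + 4)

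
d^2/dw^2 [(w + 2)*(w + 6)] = 2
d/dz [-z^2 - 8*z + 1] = -2*z - 8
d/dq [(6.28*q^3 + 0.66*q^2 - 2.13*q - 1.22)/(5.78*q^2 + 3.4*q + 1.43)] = (36.2984*q^4 + 42.704*q^3 + 41.4966*q^2 + 15.9908*q + 1.1021)/(33.4084*q^4 + 39.304*q^3 + 28.0908*q^2 + 9.724*q + 2.0449)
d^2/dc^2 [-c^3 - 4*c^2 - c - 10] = -6*c - 8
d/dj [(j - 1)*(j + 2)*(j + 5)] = 3*j^2 + 12*j + 3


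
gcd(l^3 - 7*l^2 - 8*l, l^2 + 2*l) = l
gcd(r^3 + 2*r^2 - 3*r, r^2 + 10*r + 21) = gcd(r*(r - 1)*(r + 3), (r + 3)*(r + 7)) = r + 3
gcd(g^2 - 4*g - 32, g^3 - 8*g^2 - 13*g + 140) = g + 4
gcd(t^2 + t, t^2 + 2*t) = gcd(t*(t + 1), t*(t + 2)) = t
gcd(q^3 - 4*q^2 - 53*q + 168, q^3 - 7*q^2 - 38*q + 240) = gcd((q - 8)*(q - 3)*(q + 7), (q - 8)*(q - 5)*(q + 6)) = q - 8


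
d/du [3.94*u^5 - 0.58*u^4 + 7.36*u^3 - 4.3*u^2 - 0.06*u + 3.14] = 19.7*u^4 - 2.32*u^3 + 22.08*u^2 - 8.6*u - 0.06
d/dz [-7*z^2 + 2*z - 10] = 2 - 14*z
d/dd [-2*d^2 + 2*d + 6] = 2 - 4*d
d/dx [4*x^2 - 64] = 8*x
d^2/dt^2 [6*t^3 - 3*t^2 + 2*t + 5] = 36*t - 6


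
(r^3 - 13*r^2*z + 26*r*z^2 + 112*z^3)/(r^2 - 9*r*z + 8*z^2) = (-r^2 + 5*r*z + 14*z^2)/(-r + z)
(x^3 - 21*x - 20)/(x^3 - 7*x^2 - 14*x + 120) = (x + 1)/(x - 6)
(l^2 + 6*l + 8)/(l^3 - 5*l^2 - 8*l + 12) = (l + 4)/(l^2 - 7*l + 6)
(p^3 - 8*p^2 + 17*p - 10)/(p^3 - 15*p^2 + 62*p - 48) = (p^2 - 7*p + 10)/(p^2 - 14*p + 48)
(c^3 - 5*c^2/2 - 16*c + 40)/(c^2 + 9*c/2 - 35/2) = (c^2 - 16)/(c + 7)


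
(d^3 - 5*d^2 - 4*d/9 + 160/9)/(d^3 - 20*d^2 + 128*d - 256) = (d^2 - d - 40/9)/(d^2 - 16*d + 64)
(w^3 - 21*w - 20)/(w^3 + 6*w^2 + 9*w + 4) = (w - 5)/(w + 1)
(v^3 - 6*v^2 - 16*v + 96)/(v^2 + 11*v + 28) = (v^2 - 10*v + 24)/(v + 7)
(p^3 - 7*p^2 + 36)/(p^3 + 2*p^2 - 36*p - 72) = (p - 3)/(p + 6)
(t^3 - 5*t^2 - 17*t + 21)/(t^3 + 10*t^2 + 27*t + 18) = (t^2 - 8*t + 7)/(t^2 + 7*t + 6)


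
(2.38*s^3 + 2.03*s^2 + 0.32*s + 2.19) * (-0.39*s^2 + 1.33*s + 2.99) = -0.9282*s^5 + 2.3737*s^4 + 9.6913*s^3 + 5.6412*s^2 + 3.8695*s + 6.5481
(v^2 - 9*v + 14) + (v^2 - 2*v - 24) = 2*v^2 - 11*v - 10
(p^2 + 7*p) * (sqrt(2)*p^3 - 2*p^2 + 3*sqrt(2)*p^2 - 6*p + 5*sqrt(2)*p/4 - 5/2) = sqrt(2)*p^5 - 2*p^4 + 10*sqrt(2)*p^4 - 20*p^3 + 89*sqrt(2)*p^3/4 - 89*p^2/2 + 35*sqrt(2)*p^2/4 - 35*p/2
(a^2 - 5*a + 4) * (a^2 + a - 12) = a^4 - 4*a^3 - 13*a^2 + 64*a - 48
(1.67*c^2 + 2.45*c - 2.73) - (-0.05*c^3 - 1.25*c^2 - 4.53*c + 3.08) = 0.05*c^3 + 2.92*c^2 + 6.98*c - 5.81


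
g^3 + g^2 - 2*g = g*(g - 1)*(g + 2)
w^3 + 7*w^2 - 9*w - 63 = (w - 3)*(w + 3)*(w + 7)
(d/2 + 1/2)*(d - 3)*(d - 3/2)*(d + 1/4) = d^4/2 - 13*d^3/8 - 7*d^2/16 + 9*d/4 + 9/16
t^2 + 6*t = t*(t + 6)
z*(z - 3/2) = z^2 - 3*z/2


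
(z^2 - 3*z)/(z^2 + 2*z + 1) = z*(z - 3)/(z^2 + 2*z + 1)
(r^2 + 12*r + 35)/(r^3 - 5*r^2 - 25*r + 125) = (r + 7)/(r^2 - 10*r + 25)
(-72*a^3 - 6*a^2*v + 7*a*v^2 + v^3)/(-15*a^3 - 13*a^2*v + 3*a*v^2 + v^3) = (24*a^2 + 10*a*v + v^2)/(5*a^2 + 6*a*v + v^2)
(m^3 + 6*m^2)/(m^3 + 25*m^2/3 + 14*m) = 3*m/(3*m + 7)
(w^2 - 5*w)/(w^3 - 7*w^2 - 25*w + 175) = w/(w^2 - 2*w - 35)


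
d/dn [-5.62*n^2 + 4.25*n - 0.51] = 4.25 - 11.24*n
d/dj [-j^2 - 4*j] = -2*j - 4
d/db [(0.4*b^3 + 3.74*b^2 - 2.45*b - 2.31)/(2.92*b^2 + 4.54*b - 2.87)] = (1.168*b^4 + 3.632*b^3 + 20.6896*b^2 - 7.9772*b + 17.5189)/(8.5264*b^4 + 26.5136*b^3 + 3.8508*b^2 - 26.0596*b + 8.2369)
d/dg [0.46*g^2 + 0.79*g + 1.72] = 0.92*g + 0.79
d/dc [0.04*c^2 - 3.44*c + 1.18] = 0.08*c - 3.44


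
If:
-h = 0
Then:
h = 0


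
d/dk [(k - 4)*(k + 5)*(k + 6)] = 3*k^2 + 14*k - 14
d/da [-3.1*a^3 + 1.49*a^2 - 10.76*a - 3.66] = -9.3*a^2 + 2.98*a - 10.76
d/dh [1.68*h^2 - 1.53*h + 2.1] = 3.36*h - 1.53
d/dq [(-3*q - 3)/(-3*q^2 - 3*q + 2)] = 3*(3*q^2 + 3*q - 3*(q + 1)*(2*q + 1) - 2)/(3*q^2 + 3*q - 2)^2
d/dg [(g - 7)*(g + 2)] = 2*g - 5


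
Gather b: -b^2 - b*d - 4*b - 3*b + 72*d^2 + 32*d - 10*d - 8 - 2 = -b^2 + b*(-d - 7) + 72*d^2 + 22*d - 10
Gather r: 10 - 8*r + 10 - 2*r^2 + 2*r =-2*r^2 - 6*r + 20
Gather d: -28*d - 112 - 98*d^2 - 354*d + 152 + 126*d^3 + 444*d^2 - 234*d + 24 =126*d^3 + 346*d^2 - 616*d + 64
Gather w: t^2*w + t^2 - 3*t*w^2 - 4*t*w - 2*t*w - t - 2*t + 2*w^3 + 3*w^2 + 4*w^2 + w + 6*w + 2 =t^2 - 3*t + 2*w^3 + w^2*(7 - 3*t) + w*(t^2 - 6*t + 7) + 2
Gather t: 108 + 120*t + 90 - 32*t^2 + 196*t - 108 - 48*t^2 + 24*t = -80*t^2 + 340*t + 90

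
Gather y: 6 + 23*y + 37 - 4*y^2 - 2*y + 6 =-4*y^2 + 21*y + 49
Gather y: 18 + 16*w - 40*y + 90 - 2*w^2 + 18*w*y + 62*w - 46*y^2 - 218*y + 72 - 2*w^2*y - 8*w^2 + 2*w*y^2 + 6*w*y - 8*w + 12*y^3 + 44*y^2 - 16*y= -10*w^2 + 70*w + 12*y^3 + y^2*(2*w - 2) + y*(-2*w^2 + 24*w - 274) + 180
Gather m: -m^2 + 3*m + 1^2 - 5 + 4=-m^2 + 3*m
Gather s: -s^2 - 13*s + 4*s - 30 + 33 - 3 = -s^2 - 9*s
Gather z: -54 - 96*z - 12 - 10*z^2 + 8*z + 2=-10*z^2 - 88*z - 64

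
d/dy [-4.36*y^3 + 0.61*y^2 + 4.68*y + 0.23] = -13.08*y^2 + 1.22*y + 4.68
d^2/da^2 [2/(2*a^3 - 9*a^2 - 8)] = 12*(-12*a^2*(a - 3)^2 + (3 - 2*a)*(-2*a^3 + 9*a^2 + 8))/(-2*a^3 + 9*a^2 + 8)^3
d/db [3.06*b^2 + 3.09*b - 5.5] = 6.12*b + 3.09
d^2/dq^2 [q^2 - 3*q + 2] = 2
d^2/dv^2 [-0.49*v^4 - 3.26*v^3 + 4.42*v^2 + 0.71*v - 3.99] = -5.88*v^2 - 19.56*v + 8.84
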